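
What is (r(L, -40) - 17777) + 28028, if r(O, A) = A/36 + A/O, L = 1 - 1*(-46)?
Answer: 4335343/423 ≈ 10249.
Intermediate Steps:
L = 47 (L = 1 + 46 = 47)
r(O, A) = A/36 + A/O (r(O, A) = A*(1/36) + A/O = A/36 + A/O)
(r(L, -40) - 17777) + 28028 = (((1/36)*(-40) - 40/47) - 17777) + 28028 = ((-10/9 - 40*1/47) - 17777) + 28028 = ((-10/9 - 40/47) - 17777) + 28028 = (-830/423 - 17777) + 28028 = -7520501/423 + 28028 = 4335343/423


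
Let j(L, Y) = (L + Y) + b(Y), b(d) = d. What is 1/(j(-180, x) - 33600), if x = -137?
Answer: -1/34054 ≈ -2.9365e-5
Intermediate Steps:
j(L, Y) = L + 2*Y (j(L, Y) = (L + Y) + Y = L + 2*Y)
1/(j(-180, x) - 33600) = 1/((-180 + 2*(-137)) - 33600) = 1/((-180 - 274) - 33600) = 1/(-454 - 33600) = 1/(-34054) = -1/34054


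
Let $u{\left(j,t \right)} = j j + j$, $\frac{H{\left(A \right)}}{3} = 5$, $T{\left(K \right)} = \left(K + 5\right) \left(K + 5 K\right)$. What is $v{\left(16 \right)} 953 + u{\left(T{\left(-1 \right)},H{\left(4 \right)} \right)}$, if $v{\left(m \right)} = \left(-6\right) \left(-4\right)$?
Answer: $23424$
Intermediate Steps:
$v{\left(m \right)} = 24$
$T{\left(K \right)} = 6 K \left(5 + K\right)$ ($T{\left(K \right)} = \left(5 + K\right) 6 K = 6 K \left(5 + K\right)$)
$H{\left(A \right)} = 15$ ($H{\left(A \right)} = 3 \cdot 5 = 15$)
$u{\left(j,t \right)} = j + j^{2}$ ($u{\left(j,t \right)} = j^{2} + j = j + j^{2}$)
$v{\left(16 \right)} 953 + u{\left(T{\left(-1 \right)},H{\left(4 \right)} \right)} = 24 \cdot 953 + 6 \left(-1\right) \left(5 - 1\right) \left(1 + 6 \left(-1\right) \left(5 - 1\right)\right) = 22872 + 6 \left(-1\right) 4 \left(1 + 6 \left(-1\right) 4\right) = 22872 - 24 \left(1 - 24\right) = 22872 - -552 = 22872 + 552 = 23424$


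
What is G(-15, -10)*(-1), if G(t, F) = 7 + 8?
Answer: -15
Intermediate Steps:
G(t, F) = 15
G(-15, -10)*(-1) = 15*(-1) = -15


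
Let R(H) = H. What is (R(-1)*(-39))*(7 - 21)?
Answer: -546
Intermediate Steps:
(R(-1)*(-39))*(7 - 21) = (-1*(-39))*(7 - 21) = 39*(-14) = -546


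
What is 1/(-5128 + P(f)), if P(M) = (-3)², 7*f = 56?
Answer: -1/5119 ≈ -0.00019535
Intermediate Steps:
f = 8 (f = (⅐)*56 = 8)
P(M) = 9
1/(-5128 + P(f)) = 1/(-5128 + 9) = 1/(-5119) = -1/5119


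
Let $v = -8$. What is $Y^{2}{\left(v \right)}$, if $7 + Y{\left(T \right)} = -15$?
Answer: $484$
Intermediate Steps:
$Y{\left(T \right)} = -22$ ($Y{\left(T \right)} = -7 - 15 = -22$)
$Y^{2}{\left(v \right)} = \left(-22\right)^{2} = 484$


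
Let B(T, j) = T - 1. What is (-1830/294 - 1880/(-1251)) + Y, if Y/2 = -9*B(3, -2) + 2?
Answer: -2251003/61299 ≈ -36.722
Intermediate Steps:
B(T, j) = -1 + T
Y = -32 (Y = 2*(-9*(-1 + 3) + 2) = 2*(-9*2 + 2) = 2*(-18 + 2) = 2*(-16) = -32)
(-1830/294 - 1880/(-1251)) + Y = (-1830/294 - 1880/(-1251)) - 32 = (-1830*1/294 - 1880*(-1/1251)) - 32 = (-305/49 + 1880/1251) - 32 = -289435/61299 - 32 = -2251003/61299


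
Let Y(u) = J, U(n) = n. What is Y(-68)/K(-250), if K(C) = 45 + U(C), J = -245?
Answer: 49/41 ≈ 1.1951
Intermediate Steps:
Y(u) = -245
K(C) = 45 + C
Y(-68)/K(-250) = -245/(45 - 250) = -245/(-205) = -245*(-1/205) = 49/41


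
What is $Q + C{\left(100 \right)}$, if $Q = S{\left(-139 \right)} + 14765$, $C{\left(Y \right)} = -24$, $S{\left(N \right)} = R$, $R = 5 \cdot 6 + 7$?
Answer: $14778$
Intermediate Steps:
$R = 37$ ($R = 30 + 7 = 37$)
$S{\left(N \right)} = 37$
$Q = 14802$ ($Q = 37 + 14765 = 14802$)
$Q + C{\left(100 \right)} = 14802 - 24 = 14778$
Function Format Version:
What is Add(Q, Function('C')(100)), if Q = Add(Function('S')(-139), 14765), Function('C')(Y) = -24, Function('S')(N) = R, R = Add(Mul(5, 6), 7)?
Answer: 14778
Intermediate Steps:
R = 37 (R = Add(30, 7) = 37)
Function('S')(N) = 37
Q = 14802 (Q = Add(37, 14765) = 14802)
Add(Q, Function('C')(100)) = Add(14802, -24) = 14778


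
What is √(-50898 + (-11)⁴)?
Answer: I*√36257 ≈ 190.41*I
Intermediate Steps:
√(-50898 + (-11)⁴) = √(-50898 + 14641) = √(-36257) = I*√36257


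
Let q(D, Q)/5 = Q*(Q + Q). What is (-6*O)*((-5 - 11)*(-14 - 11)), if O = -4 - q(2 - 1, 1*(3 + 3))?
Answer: 873600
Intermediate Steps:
q(D, Q) = 10*Q**2 (q(D, Q) = 5*(Q*(Q + Q)) = 5*(Q*(2*Q)) = 5*(2*Q**2) = 10*Q**2)
O = -364 (O = -4 - 10*(1*(3 + 3))**2 = -4 - 10*(1*6)**2 = -4 - 10*6**2 = -4 - 10*36 = -4 - 1*360 = -4 - 360 = -364)
(-6*O)*((-5 - 11)*(-14 - 11)) = (-6*(-364))*((-5 - 11)*(-14 - 11)) = 2184*(-16*(-25)) = 2184*400 = 873600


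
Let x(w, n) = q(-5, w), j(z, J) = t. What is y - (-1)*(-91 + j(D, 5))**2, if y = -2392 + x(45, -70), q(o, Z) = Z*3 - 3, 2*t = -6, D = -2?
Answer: 6576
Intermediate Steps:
t = -3 (t = (1/2)*(-6) = -3)
j(z, J) = -3
q(o, Z) = -3 + 3*Z (q(o, Z) = 3*Z - 3 = -3 + 3*Z)
x(w, n) = -3 + 3*w
y = -2260 (y = -2392 + (-3 + 3*45) = -2392 + (-3 + 135) = -2392 + 132 = -2260)
y - (-1)*(-91 + j(D, 5))**2 = -2260 - (-1)*(-91 - 3)**2 = -2260 - (-1)*(-94)**2 = -2260 - (-1)*8836 = -2260 - 1*(-8836) = -2260 + 8836 = 6576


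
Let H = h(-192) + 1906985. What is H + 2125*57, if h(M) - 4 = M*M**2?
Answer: -5049774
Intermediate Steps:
h(M) = 4 + M**3 (h(M) = 4 + M*M**2 = 4 + M**3)
H = -5170899 (H = (4 + (-192)**3) + 1906985 = (4 - 7077888) + 1906985 = -7077884 + 1906985 = -5170899)
H + 2125*57 = -5170899 + 2125*57 = -5170899 + 121125 = -5049774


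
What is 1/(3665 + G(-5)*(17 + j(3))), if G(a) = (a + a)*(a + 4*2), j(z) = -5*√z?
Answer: 631/1977305 - 6*√3/395461 ≈ 0.00029284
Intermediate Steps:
G(a) = 2*a*(8 + a) (G(a) = (2*a)*(a + 8) = (2*a)*(8 + a) = 2*a*(8 + a))
1/(3665 + G(-5)*(17 + j(3))) = 1/(3665 + (2*(-5)*(8 - 5))*(17 - 5*√3)) = 1/(3665 + (2*(-5)*3)*(17 - 5*√3)) = 1/(3665 - 30*(17 - 5*√3)) = 1/(3665 + (-510 + 150*√3)) = 1/(3155 + 150*√3)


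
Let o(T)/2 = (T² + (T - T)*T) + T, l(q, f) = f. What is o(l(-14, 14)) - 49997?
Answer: -49577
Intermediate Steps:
o(T) = 2*T + 2*T² (o(T) = 2*((T² + (T - T)*T) + T) = 2*((T² + 0*T) + T) = 2*((T² + 0) + T) = 2*(T² + T) = 2*(T + T²) = 2*T + 2*T²)
o(l(-14, 14)) - 49997 = 2*14*(1 + 14) - 49997 = 2*14*15 - 49997 = 420 - 49997 = -49577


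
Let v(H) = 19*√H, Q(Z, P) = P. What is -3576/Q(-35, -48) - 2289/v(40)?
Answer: 149/2 - 2289*√10/380 ≈ 55.451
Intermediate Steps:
-3576/Q(-35, -48) - 2289/v(40) = -3576/(-48) - 2289*√10/380 = -3576*(-1/48) - 2289*√10/380 = 149/2 - 2289*√10/380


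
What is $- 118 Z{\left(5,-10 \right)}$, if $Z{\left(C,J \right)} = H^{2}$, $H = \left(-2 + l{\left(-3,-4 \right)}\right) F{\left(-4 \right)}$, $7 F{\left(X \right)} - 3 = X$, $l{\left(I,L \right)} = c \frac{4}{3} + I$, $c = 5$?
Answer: $- \frac{2950}{441} \approx -6.6893$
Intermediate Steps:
$l{\left(I,L \right)} = \frac{20}{3} + I$ ($l{\left(I,L \right)} = 5 \cdot \frac{4}{3} + I = \frac{20}{3} + I$)
$F{\left(X \right)} = \frac{3}{7} + \frac{X}{7}$
$H = - \frac{5}{21}$ ($H = \left(-2 + \left(\frac{20}{3} - 3\right)\right) \left(\frac{3}{7} + \frac{1}{7} \left(-4\right)\right) = \left(-2 + \frac{11}{3}\right) \left(\frac{3}{7} - \frac{4}{7}\right) = \frac{5}{3} \left(- \frac{1}{7}\right) = - \frac{5}{21} \approx -0.2381$)
$Z{\left(C,J \right)} = \frac{25}{441}$ ($Z{\left(C,J \right)} = \left(- \frac{5}{21}\right)^{2} = \frac{25}{441}$)
$- 118 Z{\left(5,-10 \right)} = \left(-118\right) \frac{25}{441} = - \frac{2950}{441}$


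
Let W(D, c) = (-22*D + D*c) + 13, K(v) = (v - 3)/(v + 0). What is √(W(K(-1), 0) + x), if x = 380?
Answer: √305 ≈ 17.464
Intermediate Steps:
K(v) = (-3 + v)/v
W(D, c) = 13 - 22*D + D*c
√(W(K(-1), 0) + x) = √((13 - 22*(-3 - 1)/(-1) + ((-3 - 1)/(-1))*0) + 380) = √((13 - (-22)*(-4) - 1*(-4)*0) + 380) = √((13 - 22*4 + 4*0) + 380) = √((13 - 88 + 0) + 380) = √(-75 + 380) = √305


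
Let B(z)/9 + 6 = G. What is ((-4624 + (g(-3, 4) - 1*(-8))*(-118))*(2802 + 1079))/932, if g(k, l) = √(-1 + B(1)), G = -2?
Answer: -5402352/233 - 228979*I*√73/466 ≈ -23186.0 - 4198.3*I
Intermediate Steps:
B(z) = -72 (B(z) = -54 + 9*(-2) = -54 - 18 = -72)
g(k, l) = I*√73 (g(k, l) = √(-1 - 72) = √(-73) = I*√73)
((-4624 + (g(-3, 4) - 1*(-8))*(-118))*(2802 + 1079))/932 = ((-4624 + (I*√73 - 1*(-8))*(-118))*(2802 + 1079))/932 = ((-4624 + (I*√73 + 8)*(-118))*3881)*(1/932) = ((-4624 + (8 + I*√73)*(-118))*3881)*(1/932) = ((-4624 + (-944 - 118*I*√73))*3881)*(1/932) = ((-5568 - 118*I*√73)*3881)*(1/932) = (-21609408 - 457958*I*√73)*(1/932) = -5402352/233 - 228979*I*√73/466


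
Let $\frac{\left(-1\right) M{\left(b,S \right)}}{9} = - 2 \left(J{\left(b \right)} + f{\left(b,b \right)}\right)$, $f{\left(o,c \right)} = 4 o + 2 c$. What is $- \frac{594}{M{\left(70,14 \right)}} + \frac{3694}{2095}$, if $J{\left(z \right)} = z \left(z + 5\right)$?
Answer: $\frac{1391723}{791910} \approx 1.7574$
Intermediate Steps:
$J{\left(z \right)} = z \left(5 + z\right)$
$f{\left(o,c \right)} = 2 c + 4 o$
$M{\left(b,S \right)} = 108 b + 18 b \left(5 + b\right)$ ($M{\left(b,S \right)} = - 9 \left(- 2 \left(b \left(5 + b\right) + \left(2 b + 4 b\right)\right)\right) = - 9 \left(- 2 \left(b \left(5 + b\right) + 6 b\right)\right) = - 9 \left(- 2 \left(6 b + b \left(5 + b\right)\right)\right) = - 9 \left(- 12 b - 2 b \left(5 + b\right)\right) = 108 b + 18 b \left(5 + b\right)$)
$- \frac{594}{M{\left(70,14 \right)}} + \frac{3694}{2095} = - \frac{594}{18 \cdot 70 \left(11 + 70\right)} + \frac{3694}{2095} = - \frac{594}{18 \cdot 70 \cdot 81} + 3694 \cdot \frac{1}{2095} = - \frac{594}{102060} + \frac{3694}{2095} = \left(-594\right) \frac{1}{102060} + \frac{3694}{2095} = - \frac{11}{1890} + \frac{3694}{2095} = \frac{1391723}{791910}$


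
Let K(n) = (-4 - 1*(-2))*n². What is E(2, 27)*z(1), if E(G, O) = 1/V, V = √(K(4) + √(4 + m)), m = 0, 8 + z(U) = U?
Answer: 7*I*√30/30 ≈ 1.278*I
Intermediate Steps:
z(U) = -8 + U
K(n) = -2*n² (K(n) = (-4 + 2)*n² = -2*n²)
V = I*√30 (V = √(-2*4² + √(4 + 0)) = √(-2*16 + √4) = √(-32 + 2) = √(-30) = I*√30 ≈ 5.4772*I)
E(G, O) = -I*√30/30 (E(G, O) = 1/(I*√30) = -I*√30/30)
E(2, 27)*z(1) = (-I*√30/30)*(-8 + 1) = -I*√30/30*(-7) = 7*I*√30/30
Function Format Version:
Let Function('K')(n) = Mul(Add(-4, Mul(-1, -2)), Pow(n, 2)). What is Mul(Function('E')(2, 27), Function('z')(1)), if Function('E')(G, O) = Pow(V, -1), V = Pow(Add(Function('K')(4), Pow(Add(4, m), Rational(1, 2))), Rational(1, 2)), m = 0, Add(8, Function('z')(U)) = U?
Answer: Mul(Rational(7, 30), I, Pow(30, Rational(1, 2))) ≈ Mul(1.2780, I)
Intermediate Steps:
Function('z')(U) = Add(-8, U)
Function('K')(n) = Mul(-2, Pow(n, 2)) (Function('K')(n) = Mul(Add(-4, 2), Pow(n, 2)) = Mul(-2, Pow(n, 2)))
V = Mul(I, Pow(30, Rational(1, 2))) (V = Pow(Add(Mul(-2, Pow(4, 2)), Pow(Add(4, 0), Rational(1, 2))), Rational(1, 2)) = Pow(Add(Mul(-2, 16), Pow(4, Rational(1, 2))), Rational(1, 2)) = Pow(Add(-32, 2), Rational(1, 2)) = Pow(-30, Rational(1, 2)) = Mul(I, Pow(30, Rational(1, 2))) ≈ Mul(5.4772, I))
Function('E')(G, O) = Mul(Rational(-1, 30), I, Pow(30, Rational(1, 2))) (Function('E')(G, O) = Pow(Mul(I, Pow(30, Rational(1, 2))), -1) = Mul(Rational(-1, 30), I, Pow(30, Rational(1, 2))))
Mul(Function('E')(2, 27), Function('z')(1)) = Mul(Mul(Rational(-1, 30), I, Pow(30, Rational(1, 2))), Add(-8, 1)) = Mul(Mul(Rational(-1, 30), I, Pow(30, Rational(1, 2))), -7) = Mul(Rational(7, 30), I, Pow(30, Rational(1, 2)))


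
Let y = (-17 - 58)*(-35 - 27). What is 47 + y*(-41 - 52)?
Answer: -432403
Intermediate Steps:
y = 4650 (y = -75*(-62) = 4650)
47 + y*(-41 - 52) = 47 + 4650*(-41 - 52) = 47 + 4650*(-93) = 47 - 432450 = -432403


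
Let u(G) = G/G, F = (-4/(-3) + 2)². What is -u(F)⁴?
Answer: -1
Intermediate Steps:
F = 100/9 (F = (-4*(-⅓) + 2)² = (4/3 + 2)² = (10/3)² = 100/9 ≈ 11.111)
u(G) = 1
-u(F)⁴ = -1*1⁴ = -1*1 = -1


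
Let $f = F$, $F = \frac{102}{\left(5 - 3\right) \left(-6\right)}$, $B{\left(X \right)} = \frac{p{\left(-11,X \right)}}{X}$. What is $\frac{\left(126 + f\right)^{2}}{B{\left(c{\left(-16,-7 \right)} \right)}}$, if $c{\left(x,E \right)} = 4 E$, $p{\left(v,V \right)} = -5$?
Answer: $77315$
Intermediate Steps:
$B{\left(X \right)} = - \frac{5}{X}$
$F = - \frac{17}{2}$ ($F = \frac{102}{2 \left(-6\right)} = \frac{102}{-12} = 102 \left(- \frac{1}{12}\right) = - \frac{17}{2} \approx -8.5$)
$f = - \frac{17}{2} \approx -8.5$
$\frac{\left(126 + f\right)^{2}}{B{\left(c{\left(-16,-7 \right)} \right)}} = \frac{\left(126 - \frac{17}{2}\right)^{2}}{\left(-5\right) \frac{1}{4 \left(-7\right)}} = \frac{\left(\frac{235}{2}\right)^{2}}{\left(-5\right) \frac{1}{-28}} = \frac{55225}{4 \left(\left(-5\right) \left(- \frac{1}{28}\right)\right)} = \frac{55225}{4 \cdot \frac{5}{28}} = \frac{55225}{4} \cdot \frac{28}{5} = 77315$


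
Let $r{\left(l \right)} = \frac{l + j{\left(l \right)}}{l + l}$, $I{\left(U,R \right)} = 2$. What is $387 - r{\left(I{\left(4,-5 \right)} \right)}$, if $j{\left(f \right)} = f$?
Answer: $386$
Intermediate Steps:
$r{\left(l \right)} = 1$ ($r{\left(l \right)} = \frac{l + l}{l + l} = \frac{2 l}{2 l} = 2 l \frac{1}{2 l} = 1$)
$387 - r{\left(I{\left(4,-5 \right)} \right)} = 387 - 1 = 386$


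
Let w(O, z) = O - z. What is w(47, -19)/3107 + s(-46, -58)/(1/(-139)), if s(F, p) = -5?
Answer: 2159431/3107 ≈ 695.02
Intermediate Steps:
w(47, -19)/3107 + s(-46, -58)/(1/(-139)) = (47 - 1*(-19))/3107 - 5/(1/(-139)) = (47 + 19)*(1/3107) - 5/(-1/139) = 66*(1/3107) - 5*(-139) = 66/3107 + 695 = 2159431/3107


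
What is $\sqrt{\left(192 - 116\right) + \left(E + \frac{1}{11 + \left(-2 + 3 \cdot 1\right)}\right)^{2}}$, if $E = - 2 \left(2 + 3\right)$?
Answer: $\frac{\sqrt{25105}}{12} \approx 13.204$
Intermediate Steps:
$E = -10$ ($E = \left(-2\right) 5 = -10$)
$\sqrt{\left(192 - 116\right) + \left(E + \frac{1}{11 + \left(-2 + 3 \cdot 1\right)}\right)^{2}} = \sqrt{\left(192 - 116\right) + \left(-10 + \frac{1}{11 + \left(-2 + 3 \cdot 1\right)}\right)^{2}} = \sqrt{76 + \left(-10 + \frac{1}{11 + \left(-2 + 3\right)}\right)^{2}} = \sqrt{76 + \left(-10 + \frac{1}{11 + 1}\right)^{2}} = \sqrt{76 + \left(-10 + \frac{1}{12}\right)^{2}} = \sqrt{76 + \left(- \frac{119}{12}\right)^{2}} = \sqrt{76 + \frac{14161}{144}} = \sqrt{\frac{25105}{144}} = \frac{\sqrt{25105}}{12}$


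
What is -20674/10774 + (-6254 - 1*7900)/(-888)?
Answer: 11178057/797276 ≈ 14.020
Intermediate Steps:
-20674/10774 + (-6254 - 1*7900)/(-888) = -20674*1/10774 + (-6254 - 7900)*(-1/888) = -10337/5387 - 14154*(-1/888) = -10337/5387 + 2359/148 = 11178057/797276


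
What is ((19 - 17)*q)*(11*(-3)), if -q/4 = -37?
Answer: -9768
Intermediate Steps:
q = 148 (q = -4*(-37) = 148)
((19 - 17)*q)*(11*(-3)) = ((19 - 17)*148)*(11*(-3)) = (2*148)*(-33) = 296*(-33) = -9768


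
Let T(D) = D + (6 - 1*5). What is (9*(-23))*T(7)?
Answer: -1656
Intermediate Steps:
T(D) = 1 + D (T(D) = D + (6 - 5) = D + 1 = 1 + D)
(9*(-23))*T(7) = (9*(-23))*(1 + 7) = -207*8 = -1656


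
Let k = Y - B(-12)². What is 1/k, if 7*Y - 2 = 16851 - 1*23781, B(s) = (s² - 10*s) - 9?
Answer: -7/462103 ≈ -1.5148e-5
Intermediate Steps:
B(s) = -9 + s² - 10*s
Y = -6928/7 (Y = 2/7 + (16851 - 1*23781)/7 = 2/7 + (16851 - 23781)/7 = 2/7 + (⅐)*(-6930) = 2/7 - 990 = -6928/7 ≈ -989.71)
k = -462103/7 (k = -6928/7 - (-9 + (-12)² - 10*(-12))² = -6928/7 - (-9 + 144 + 120)² = -6928/7 - 1*255² = -6928/7 - 1*65025 = -6928/7 - 65025 = -462103/7 ≈ -66015.)
1/k = 1/(-462103/7) = -7/462103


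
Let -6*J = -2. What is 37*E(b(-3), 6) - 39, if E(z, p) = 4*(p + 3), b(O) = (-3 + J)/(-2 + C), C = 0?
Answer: 1293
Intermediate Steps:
J = 1/3 (J = -1/6*(-2) = 1/3 ≈ 0.33333)
b(O) = 4/3 (b(O) = (-3 + 1/3)/(-2 + 0) = -8/3/(-2) = -8/3*(-1/2) = 4/3)
E(z, p) = 12 + 4*p (E(z, p) = 4*(3 + p) = 12 + 4*p)
37*E(b(-3), 6) - 39 = 37*(12 + 4*6) - 39 = 37*(12 + 24) - 39 = 37*36 - 39 = 1332 - 39 = 1293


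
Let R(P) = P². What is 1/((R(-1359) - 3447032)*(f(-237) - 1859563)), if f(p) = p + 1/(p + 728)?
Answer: 491/1461196765831649 ≈ 3.3603e-13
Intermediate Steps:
f(p) = p + 1/(728 + p)
1/((R(-1359) - 3447032)*(f(-237) - 1859563)) = 1/(((-1359)² - 3447032)*((1 + (-237)² + 728*(-237))/(728 - 237) - 1859563)) = 1/((1846881 - 3447032)*((1 + 56169 - 172536)/491 - 1859563)) = 1/(-1600151*((1/491)*(-116366) - 1859563)) = 1/(-1600151*(-116366/491 - 1859563)) = 1/(-1600151*(-913161799/491)) = 1/(1461196765831649/491) = 491/1461196765831649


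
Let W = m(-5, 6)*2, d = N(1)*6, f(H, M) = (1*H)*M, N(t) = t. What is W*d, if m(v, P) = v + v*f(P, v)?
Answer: 1740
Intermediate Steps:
f(H, M) = H*M
m(v, P) = v + P*v² (m(v, P) = v + v*(P*v) = v + P*v²)
d = 6 (d = 1*6 = 6)
W = 290 (W = -5*(1 + 6*(-5))*2 = -5*(1 - 30)*2 = -5*(-29)*2 = 145*2 = 290)
W*d = 290*6 = 1740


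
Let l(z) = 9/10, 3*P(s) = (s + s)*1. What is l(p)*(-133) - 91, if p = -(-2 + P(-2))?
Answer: -2107/10 ≈ -210.70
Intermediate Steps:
P(s) = 2*s/3 (P(s) = ((s + s)*1)/3 = ((2*s)*1)/3 = (2*s)/3 = 2*s/3)
p = 10/3 (p = -(-2 + (⅔)*(-2)) = -(-2 - 4/3) = -1*(-10/3) = 10/3 ≈ 3.3333)
l(z) = 9/10 (l(z) = 9*(⅒) = 9/10)
l(p)*(-133) - 91 = (9/10)*(-133) - 91 = -1197/10 - 91 = -2107/10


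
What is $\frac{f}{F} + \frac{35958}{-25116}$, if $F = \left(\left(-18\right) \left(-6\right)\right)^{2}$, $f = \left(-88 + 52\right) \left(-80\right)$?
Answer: $- \frac{30901}{26082} \approx -1.1848$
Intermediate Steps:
$f = 2880$ ($f = \left(-36\right) \left(-80\right) = 2880$)
$F = 11664$ ($F = 108^{2} = 11664$)
$\frac{f}{F} + \frac{35958}{-25116} = \frac{2880}{11664} + \frac{35958}{-25116} = 2880 \cdot \frac{1}{11664} + 35958 \left(- \frac{1}{25116}\right) = \frac{20}{81} - \frac{461}{322} = - \frac{30901}{26082}$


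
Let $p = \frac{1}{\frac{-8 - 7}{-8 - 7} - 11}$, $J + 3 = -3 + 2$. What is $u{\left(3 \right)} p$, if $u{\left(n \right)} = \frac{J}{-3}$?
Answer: $- \frac{2}{15} \approx -0.13333$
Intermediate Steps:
$J = -4$ ($J = -3 + \left(-3 + 2\right) = -3 - 1 = -4$)
$u{\left(n \right)} = \frac{4}{3}$ ($u{\left(n \right)} = - \frac{4}{-3} = \left(-4\right) \left(- \frac{1}{3}\right) = \frac{4}{3}$)
$p = - \frac{1}{10}$ ($p = \frac{1}{- \frac{15}{-15} - 11} = \frac{1}{\left(-15\right) \left(- \frac{1}{15}\right) - 11} = \frac{1}{1 - 11} = \frac{1}{-10} = - \frac{1}{10} \approx -0.1$)
$u{\left(3 \right)} p = \frac{4}{3} \left(- \frac{1}{10}\right) = - \frac{2}{15}$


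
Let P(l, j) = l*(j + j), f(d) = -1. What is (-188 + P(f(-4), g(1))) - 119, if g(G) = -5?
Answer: -297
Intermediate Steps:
P(l, j) = 2*j*l (P(l, j) = l*(2*j) = 2*j*l)
(-188 + P(f(-4), g(1))) - 119 = (-188 + 2*(-5)*(-1)) - 119 = (-188 + 10) - 119 = -178 - 119 = -297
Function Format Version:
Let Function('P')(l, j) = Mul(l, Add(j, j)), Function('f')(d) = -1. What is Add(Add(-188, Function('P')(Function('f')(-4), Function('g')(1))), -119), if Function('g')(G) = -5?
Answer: -297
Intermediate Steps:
Function('P')(l, j) = Mul(2, j, l) (Function('P')(l, j) = Mul(l, Mul(2, j)) = Mul(2, j, l))
Add(Add(-188, Function('P')(Function('f')(-4), Function('g')(1))), -119) = Add(Add(-188, Mul(2, -5, -1)), -119) = Add(Add(-188, 10), -119) = Add(-178, -119) = -297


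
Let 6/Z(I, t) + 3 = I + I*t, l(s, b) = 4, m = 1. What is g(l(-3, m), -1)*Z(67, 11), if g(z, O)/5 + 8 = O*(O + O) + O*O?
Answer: -50/267 ≈ -0.18727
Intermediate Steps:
Z(I, t) = 6/(-3 + I + I*t) (Z(I, t) = 6/(-3 + (I + I*t)) = 6/(-3 + I + I*t))
g(z, O) = -40 + 15*O² (g(z, O) = -40 + 5*(O*(O + O) + O*O) = -40 + 5*(O*(2*O) + O²) = -40 + 5*(2*O² + O²) = -40 + 5*(3*O²) = -40 + 15*O²)
g(l(-3, m), -1)*Z(67, 11) = (-40 + 15*(-1)²)*(6/(-3 + 67 + 67*11)) = (-40 + 15*1)*(6/(-3 + 67 + 737)) = (-40 + 15)*(6/801) = -150/801 = -25*2/267 = -50/267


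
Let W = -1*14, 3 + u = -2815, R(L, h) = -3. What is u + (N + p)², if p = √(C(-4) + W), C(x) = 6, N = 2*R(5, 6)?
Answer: -2790 - 24*I*√2 ≈ -2790.0 - 33.941*I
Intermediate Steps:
u = -2818 (u = -3 - 2815 = -2818)
W = -14
N = -6 (N = 2*(-3) = -6)
p = 2*I*√2 (p = √(6 - 14) = √(-8) = 2*I*√2 ≈ 2.8284*I)
u + (N + p)² = -2818 + (-6 + 2*I*√2)²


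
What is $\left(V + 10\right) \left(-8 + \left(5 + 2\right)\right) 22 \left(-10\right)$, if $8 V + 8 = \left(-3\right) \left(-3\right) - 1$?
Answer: $2200$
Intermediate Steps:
$V = 0$ ($V = -1 + \frac{\left(-3\right) \left(-3\right) - 1}{8} = -1 + \frac{9 - 1}{8} = -1 + \frac{1}{8} \cdot 8 = -1 + 1 = 0$)
$\left(V + 10\right) \left(-8 + \left(5 + 2\right)\right) 22 \left(-10\right) = \left(0 + 10\right) \left(-8 + \left(5 + 2\right)\right) 22 \left(-10\right) = 10 \left(-8 + 7\right) 22 \left(-10\right) = 10 \left(-1\right) 22 \left(-10\right) = \left(-10\right) 22 \left(-10\right) = \left(-220\right) \left(-10\right) = 2200$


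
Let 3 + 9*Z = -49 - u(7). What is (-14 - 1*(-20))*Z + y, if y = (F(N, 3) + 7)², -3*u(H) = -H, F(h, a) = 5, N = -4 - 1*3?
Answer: 970/9 ≈ 107.78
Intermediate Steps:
N = -7 (N = -4 - 3 = -7)
u(H) = H/3 (u(H) = -(-1)*H/3 = H/3)
Z = -163/27 (Z = -⅓ + (-49 - 7/3)/9 = -⅓ + (⅑)*(-154/3) = -⅓ - 154/27 = -163/27 ≈ -6.0370)
y = 144 (y = (5 + 7)² = 12² = 144)
(-14 - 1*(-20))*Z + y = (-14 - 1*(-20))*(-163/27) + 144 = (-14 + 20)*(-163/27) + 144 = 6*(-163/27) + 144 = -326/9 + 144 = 970/9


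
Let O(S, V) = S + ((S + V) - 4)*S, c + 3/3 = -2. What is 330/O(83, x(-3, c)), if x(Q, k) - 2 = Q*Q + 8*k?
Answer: 330/5561 ≈ 0.059342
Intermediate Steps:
c = -3 (c = -1 - 2 = -3)
x(Q, k) = 2 + Q**2 + 8*k (x(Q, k) = 2 + (Q*Q + 8*k) = 2 + (Q**2 + 8*k) = 2 + Q**2 + 8*k)
O(S, V) = S + S*(-4 + S + V) (O(S, V) = S + (-4 + S + V)*S = S + S*(-4 + S + V))
330/O(83, x(-3, c)) = 330/((83*(-3 + 83 + (2 + (-3)**2 + 8*(-3))))) = 330/((83*(-3 + 83 + (2 + 9 - 24)))) = 330/((83*(-3 + 83 - 13))) = 330/((83*67)) = 330/5561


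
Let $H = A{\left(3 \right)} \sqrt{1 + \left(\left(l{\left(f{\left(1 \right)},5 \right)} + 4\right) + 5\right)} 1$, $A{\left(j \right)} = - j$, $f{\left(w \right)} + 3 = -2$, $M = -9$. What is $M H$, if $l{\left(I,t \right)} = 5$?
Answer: $27 \sqrt{15} \approx 104.57$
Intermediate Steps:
$f{\left(w \right)} = -5$ ($f{\left(w \right)} = -3 - 2 = -5$)
$H = - 3 \sqrt{15}$ ($H = \left(-1\right) 3 \sqrt{1 + \left(\left(5 + 4\right) + 5\right)} 1 = - 3 \sqrt{1 + \left(9 + 5\right)} 1 = - 3 \sqrt{1 + 14} \cdot 1 = - 3 \sqrt{15} \cdot 1 = - 3 \sqrt{15} \approx -11.619$)
$M H = - 9 \left(- 3 \sqrt{15}\right) = 27 \sqrt{15}$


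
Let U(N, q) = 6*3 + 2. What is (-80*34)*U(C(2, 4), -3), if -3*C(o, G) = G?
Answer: -54400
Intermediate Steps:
C(o, G) = -G/3
U(N, q) = 20 (U(N, q) = 18 + 2 = 20)
(-80*34)*U(C(2, 4), -3) = -80*34*20 = -2720*20 = -54400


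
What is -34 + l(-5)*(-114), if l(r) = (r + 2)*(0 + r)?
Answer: -1744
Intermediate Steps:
l(r) = r*(2 + r) (l(r) = (2 + r)*r = r*(2 + r))
-34 + l(-5)*(-114) = -34 - 5*(2 - 5)*(-114) = -34 - 5*(-3)*(-114) = -34 + 15*(-114) = -34 - 1710 = -1744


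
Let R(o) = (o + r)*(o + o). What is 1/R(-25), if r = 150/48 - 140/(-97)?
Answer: 388/396375 ≈ 0.00097887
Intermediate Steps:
r = 3545/776 (r = 150*(1/48) - 140*(-1/97) = 25/8 + 140/97 = 3545/776 ≈ 4.5683)
R(o) = 2*o*(3545/776 + o) (R(o) = (o + 3545/776)*(o + o) = (3545/776 + o)*(2*o) = 2*o*(3545/776 + o))
1/R(-25) = 1/((1/388)*(-25)*(3545 + 776*(-25))) = 1/((1/388)*(-25)*(3545 - 19400)) = 1/((1/388)*(-25)*(-15855)) = 1/(396375/388) = 388/396375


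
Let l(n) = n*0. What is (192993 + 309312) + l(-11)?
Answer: 502305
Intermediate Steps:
l(n) = 0
(192993 + 309312) + l(-11) = (192993 + 309312) + 0 = 502305 + 0 = 502305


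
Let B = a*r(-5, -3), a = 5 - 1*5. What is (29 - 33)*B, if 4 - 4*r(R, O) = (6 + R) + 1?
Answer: 0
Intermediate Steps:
r(R, O) = -¾ - R/4 (r(R, O) = 1 - ((6 + R) + 1)/4 = 1 - (7 + R)/4 = 1 + (-7/4 - R/4) = -¾ - R/4)
a = 0 (a = 5 - 5 = 0)
B = 0 (B = 0*(-¾ - ¼*(-5)) = 0*(-¾ + 5/4) = 0*(½) = 0)
(29 - 33)*B = (29 - 33)*0 = -4*0 = 0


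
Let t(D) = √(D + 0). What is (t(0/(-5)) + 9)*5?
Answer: 45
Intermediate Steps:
t(D) = √D
(t(0/(-5)) + 9)*5 = (√(0/(-5)) + 9)*5 = (√(0*(-⅕)) + 9)*5 = (√0 + 9)*5 = (0 + 9)*5 = 9*5 = 45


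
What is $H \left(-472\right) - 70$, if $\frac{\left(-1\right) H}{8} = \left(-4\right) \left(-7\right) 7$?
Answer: $740026$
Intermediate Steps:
$H = -1568$ ($H = - 8 \left(-4\right) \left(-7\right) 7 = - 8 \cdot 28 \cdot 7 = \left(-8\right) 196 = -1568$)
$H \left(-472\right) - 70 = \left(-1568\right) \left(-472\right) - 70 = 740096 - 70 = 740026$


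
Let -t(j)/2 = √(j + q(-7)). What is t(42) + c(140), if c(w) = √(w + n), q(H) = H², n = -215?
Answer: -2*√91 + 5*I*√3 ≈ -19.079 + 8.6602*I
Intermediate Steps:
t(j) = -2*√(49 + j) (t(j) = -2*√(j + (-7)²) = -2*√(j + 49) = -2*√(49 + j))
c(w) = √(-215 + w) (c(w) = √(w - 215) = √(-215 + w))
t(42) + c(140) = -2*√(49 + 42) + √(-215 + 140) = -2*√91 + √(-75) = -2*√91 + 5*I*√3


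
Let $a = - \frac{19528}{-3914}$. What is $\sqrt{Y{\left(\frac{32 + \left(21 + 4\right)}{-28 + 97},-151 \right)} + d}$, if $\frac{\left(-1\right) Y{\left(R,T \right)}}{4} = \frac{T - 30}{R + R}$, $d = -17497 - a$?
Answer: $\frac{i \sqrt{65351695955}}{1957} \approx 130.63 i$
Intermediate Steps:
$a = \frac{9764}{1957}$ ($a = \left(-19528\right) \left(- \frac{1}{3914}\right) = \frac{9764}{1957} \approx 4.9893$)
$d = - \frac{34251393}{1957}$ ($d = -17497 - \frac{9764}{1957} = - \frac{34251393}{1957} \approx -17502.0$)
$Y{\left(R,T \right)} = - \frac{2 \left(-30 + T\right)}{R}$ ($Y{\left(R,T \right)} = - 4 \frac{T - 30}{R + R} = - 4 \frac{-30 + T}{2 R} = - \frac{2 \left(-30 + T\right)}{R}$)
$\sqrt{Y{\left(\frac{32 + \left(21 + 4\right)}{-28 + 97},-151 \right)} + d} = \sqrt{\frac{2 \left(30 - -151\right)}{\left(32 + \left(21 + 4\right)\right) \frac{1}{-28 + 97}} - \frac{34251393}{1957}} = \sqrt{\frac{2 \left(30 + 151\right)}{\left(32 + 25\right) \frac{1}{69}} - \frac{34251393}{1957}} = \sqrt{2 \frac{1}{57 \cdot \frac{1}{69}} \cdot 181 - \frac{34251393}{1957}} = \sqrt{2 \frac{1}{\frac{19}{23}} \cdot 181 - \frac{34251393}{1957}} = \sqrt{2 \cdot \frac{23}{19} \cdot 181 - \frac{34251393}{1957}} = \sqrt{\frac{8326}{19} - \frac{34251393}{1957}} = \sqrt{- \frac{33393815}{1957}} = \frac{i \sqrt{65351695955}}{1957}$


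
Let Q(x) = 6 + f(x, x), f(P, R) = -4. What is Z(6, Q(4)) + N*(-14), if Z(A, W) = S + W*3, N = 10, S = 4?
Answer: -130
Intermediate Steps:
Q(x) = 2 (Q(x) = 6 - 4 = 2)
Z(A, W) = 4 + 3*W (Z(A, W) = 4 + W*3 = 4 + 3*W)
Z(6, Q(4)) + N*(-14) = (4 + 3*2) + 10*(-14) = (4 + 6) - 140 = 10 - 140 = -130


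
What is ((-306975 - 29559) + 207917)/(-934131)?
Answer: 128617/934131 ≈ 0.13769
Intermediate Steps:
((-306975 - 29559) + 207917)/(-934131) = (-336534 + 207917)*(-1/934131) = -128617*(-1/934131) = 128617/934131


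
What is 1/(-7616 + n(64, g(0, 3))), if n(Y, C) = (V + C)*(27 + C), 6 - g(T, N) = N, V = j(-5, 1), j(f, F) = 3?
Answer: -1/7436 ≈ -0.00013448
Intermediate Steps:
V = 3
g(T, N) = 6 - N
n(Y, C) = (3 + C)*(27 + C)
1/(-7616 + n(64, g(0, 3))) = 1/(-7616 + (81 + (6 - 1*3)**2 + 30*(6 - 1*3))) = 1/(-7616 + (81 + (6 - 3)**2 + 30*(6 - 3))) = 1/(-7616 + (81 + 3**2 + 30*3)) = 1/(-7616 + (81 + 9 + 90)) = 1/(-7616 + 180) = 1/(-7436) = -1/7436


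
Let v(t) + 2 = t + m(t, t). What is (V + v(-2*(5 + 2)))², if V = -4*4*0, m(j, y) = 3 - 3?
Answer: 256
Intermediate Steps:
m(j, y) = 0
v(t) = -2 + t (v(t) = -2 + (t + 0) = -2 + t)
V = 0 (V = -16*0 = 0)
(V + v(-2*(5 + 2)))² = (0 + (-2 - 2*(5 + 2)))² = (0 + (-2 - 2*7))² = (0 + (-2 - 14))² = (0 - 16)² = (-16)² = 256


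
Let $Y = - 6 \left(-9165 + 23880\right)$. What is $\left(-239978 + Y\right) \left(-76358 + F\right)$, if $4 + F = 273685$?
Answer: $-64774826564$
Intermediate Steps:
$F = 273681$ ($F = -4 + 273685 = 273681$)
$Y = -88290$ ($Y = \left(-6\right) 14715 = -88290$)
$\left(-239978 + Y\right) \left(-76358 + F\right) = \left(-239978 - 88290\right) \left(-76358 + 273681\right) = \left(-328268\right) 197323 = -64774826564$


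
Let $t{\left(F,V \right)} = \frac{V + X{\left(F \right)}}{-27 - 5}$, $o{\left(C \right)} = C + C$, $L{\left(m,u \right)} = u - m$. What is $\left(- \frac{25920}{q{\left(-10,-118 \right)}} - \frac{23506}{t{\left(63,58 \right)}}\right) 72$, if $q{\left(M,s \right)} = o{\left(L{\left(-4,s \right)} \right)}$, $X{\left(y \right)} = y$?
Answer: $\frac{1047816576}{2299} \approx 4.5577 \cdot 10^{5}$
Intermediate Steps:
$o{\left(C \right)} = 2 C$
$q{\left(M,s \right)} = 8 + 2 s$ ($q{\left(M,s \right)} = 2 \left(s - -4\right) = 2 \left(s + 4\right) = 2 \left(4 + s\right) = 8 + 2 s$)
$t{\left(F,V \right)} = - \frac{F}{32} - \frac{V}{32}$ ($t{\left(F,V \right)} = \frac{V + F}{-27 - 5} = \frac{F + V}{-32} = \left(F + V\right) \left(- \frac{1}{32}\right) = - \frac{F}{32} - \frac{V}{32}$)
$\left(- \frac{25920}{q{\left(-10,-118 \right)}} - \frac{23506}{t{\left(63,58 \right)}}\right) 72 = \left(- \frac{25920}{8 + 2 \left(-118\right)} - \frac{23506}{\left(- \frac{1}{32}\right) 63 - \frac{29}{16}}\right) 72 = \left(- \frac{25920}{8 - 236} - \frac{23506}{- \frac{63}{32} - \frac{29}{16}}\right) 72 = \left(- \frac{25920}{-228} - \frac{23506}{- \frac{121}{32}}\right) 72 = \left(\left(-25920\right) \left(- \frac{1}{228}\right) - - \frac{752192}{121}\right) 72 = \left(\frac{2160}{19} + \frac{752192}{121}\right) 72 = \frac{14553008}{2299} \cdot 72 = \frac{1047816576}{2299}$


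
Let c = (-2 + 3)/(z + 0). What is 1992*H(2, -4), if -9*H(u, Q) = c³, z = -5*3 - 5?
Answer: 83/3000 ≈ 0.027667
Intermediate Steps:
z = -20 (z = -15 - 5 = -20)
c = -1/20 (c = (-2 + 3)/(-20 + 0) = 1/(-20) = 1*(-1/20) = -1/20 ≈ -0.050000)
H(u, Q) = 1/72000 (H(u, Q) = -(-1/20)³/9 = -⅑*(-1/8000) = 1/72000)
1992*H(2, -4) = 1992*(1/72000) = 83/3000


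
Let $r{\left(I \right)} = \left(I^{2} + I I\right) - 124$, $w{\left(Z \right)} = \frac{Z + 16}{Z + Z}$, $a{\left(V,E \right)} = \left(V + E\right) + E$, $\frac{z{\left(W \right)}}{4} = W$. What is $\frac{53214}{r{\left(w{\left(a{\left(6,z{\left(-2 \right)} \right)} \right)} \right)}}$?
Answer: $- \frac{2660700}{6191} \approx -429.77$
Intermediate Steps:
$z{\left(W \right)} = 4 W$
$a{\left(V,E \right)} = V + 2 E$ ($a{\left(V,E \right)} = \left(E + V\right) + E = V + 2 E$)
$w{\left(Z \right)} = \frac{16 + Z}{2 Z}$
$r{\left(I \right)} = -124 + 2 I^{2}$ ($r{\left(I \right)} = \left(I^{2} + I^{2}\right) - 124 = 2 I^{2} - 124 = -124 + 2 I^{2}$)
$\frac{53214}{r{\left(w{\left(a{\left(6,z{\left(-2 \right)} \right)} \right)} \right)}} = \frac{53214}{-124 + 2 \left(\frac{16 + \left(6 + 2 \cdot 4 \left(-2\right)\right)}{2 \left(6 + 2 \cdot 4 \left(-2\right)\right)}\right)^{2}} = \frac{53214}{-124 + 2 \left(\frac{16 + \left(6 + 2 \left(-8\right)\right)}{2 \left(6 + 2 \left(-8\right)\right)}\right)^{2}} = \frac{53214}{-124 + 2 \left(\frac{16 + \left(6 - 16\right)}{2 \left(6 - 16\right)}\right)^{2}} = \frac{53214}{-124 + 2 \left(\frac{16 - 10}{2 \left(-10\right)}\right)^{2}} = \frac{53214}{-124 + 2 \left(\frac{1}{2} \left(- \frac{1}{10}\right) 6\right)^{2}} = \frac{53214}{-124 + 2 \left(- \frac{3}{10}\right)^{2}} = \frac{53214}{-124 + 2 \cdot \frac{9}{100}} = \frac{53214}{-124 + \frac{9}{50}} = \frac{53214}{- \frac{6191}{50}} = 53214 \left(- \frac{50}{6191}\right) = - \frac{2660700}{6191}$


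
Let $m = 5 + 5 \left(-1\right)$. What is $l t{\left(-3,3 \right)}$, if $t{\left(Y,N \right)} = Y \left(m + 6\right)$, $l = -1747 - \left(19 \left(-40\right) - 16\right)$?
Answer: $17478$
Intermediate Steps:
$l = -971$ ($l = -1747 - \left(-760 - 16\right) = -1747 - -776 = -1747 + 776 = -971$)
$m = 0$ ($m = 5 - 5 = 0$)
$t{\left(Y,N \right)} = 6 Y$ ($t{\left(Y,N \right)} = Y \left(0 + 6\right) = Y 6 = 6 Y$)
$l t{\left(-3,3 \right)} = - 971 \cdot 6 \left(-3\right) = \left(-971\right) \left(-18\right) = 17478$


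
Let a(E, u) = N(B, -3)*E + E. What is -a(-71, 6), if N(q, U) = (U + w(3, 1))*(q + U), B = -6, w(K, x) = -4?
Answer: 4544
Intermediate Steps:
N(q, U) = (-4 + U)*(U + q) (N(q, U) = (U - 4)*(q + U) = (-4 + U)*(U + q))
a(E, u) = 64*E (a(E, u) = ((-3)² - 4*(-3) - 4*(-6) - 3*(-6))*E + E = (9 + 12 + 24 + 18)*E + E = 63*E + E = 64*E)
-a(-71, 6) = -64*(-71) = -1*(-4544) = 4544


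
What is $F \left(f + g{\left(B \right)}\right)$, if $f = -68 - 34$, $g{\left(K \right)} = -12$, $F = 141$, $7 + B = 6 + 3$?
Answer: $-16074$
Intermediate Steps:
$B = 2$ ($B = -7 + \left(6 + 3\right) = -7 + 9 = 2$)
$f = -102$
$F \left(f + g{\left(B \right)}\right) = 141 \left(-102 - 12\right) = 141 \left(-114\right) = -16074$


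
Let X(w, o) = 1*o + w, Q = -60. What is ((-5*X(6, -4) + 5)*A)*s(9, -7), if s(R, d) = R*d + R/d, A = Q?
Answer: -135000/7 ≈ -19286.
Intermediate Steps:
X(w, o) = o + w
A = -60
((-5*X(6, -4) + 5)*A)*s(9, -7) = ((-5*(-4 + 6) + 5)*(-60))*(9*(-7) + 9/(-7)) = ((-5*2 + 5)*(-60))*(-63 + 9*(-1/7)) = ((-10 + 5)*(-60))*(-63 - 9/7) = -5*(-60)*(-450/7) = 300*(-450/7) = -135000/7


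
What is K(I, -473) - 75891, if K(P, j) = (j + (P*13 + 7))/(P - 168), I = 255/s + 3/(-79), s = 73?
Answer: -36006409123/474465 ≈ -75889.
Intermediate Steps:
I = 19926/5767 (I = 255/73 + 3/(-79) = 255*(1/73) + 3*(-1/79) = 255/73 - 3/79 = 19926/5767 ≈ 3.4552)
K(P, j) = (7 + j + 13*P)/(-168 + P) (K(P, j) = (j + (13*P + 7))/(-168 + P) = (j + (7 + 13*P))/(-168 + P) = (7 + j + 13*P)/(-168 + P))
K(I, -473) - 75891 = (7 - 473 + 13*(19926/5767))/(-168 + 19926/5767) - 75891 = (7 - 473 + 259038/5767)/(-948930/5767) - 75891 = -5767/948930*(-2428384/5767) - 75891 = 1214192/474465 - 75891 = -36006409123/474465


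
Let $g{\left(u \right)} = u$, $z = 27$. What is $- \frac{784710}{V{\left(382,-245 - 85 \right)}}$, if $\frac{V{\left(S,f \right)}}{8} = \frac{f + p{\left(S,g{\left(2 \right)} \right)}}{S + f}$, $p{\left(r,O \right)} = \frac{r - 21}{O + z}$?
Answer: $\frac{147917835}{9209} \approx 16062.0$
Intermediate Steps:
$p{\left(r,O \right)} = \frac{-21 + r}{27 + O}$ ($p{\left(r,O \right)} = \frac{r - 21}{O + 27} = \frac{-21 + r}{27 + O}$)
$V{\left(S,f \right)} = \frac{8 \left(- \frac{21}{29} + f + \frac{S}{29}\right)}{S + f}$ ($V{\left(S,f \right)} = 8 \frac{f + \frac{-21 + S}{27 + 2}}{S + f} = 8 \frac{f + \frac{-21 + S}{29}}{S + f} = 8 \frac{f + \left(- \frac{21}{29} + \frac{S}{29}\right)}{S + f} = 8 \frac{- \frac{21}{29} + f + \frac{S}{29}}{S + f} = \frac{8 \left(- \frac{21}{29} + f + \frac{S}{29}\right)}{S + f}$)
$- \frac{784710}{V{\left(382,-245 - 85 \right)}} = - \frac{784710}{\frac{8}{29} \frac{1}{382 - 330} \left(-21 + 382 + 29 \left(-245 - 85\right)\right)} = - \frac{784710}{\frac{8}{29} \frac{1}{382 - 330} \left(-21 + 382 + 29 \left(-330\right)\right)} = - \frac{784710}{\frac{8}{29} \cdot \frac{1}{52} \left(-21 + 382 - 9570\right)} = - \frac{784710}{\frac{8}{29} \cdot \frac{1}{52} \left(-9209\right)} = - \frac{784710}{- \frac{18418}{377}} = \left(-784710\right) \left(- \frac{377}{18418}\right) = \frac{147917835}{9209}$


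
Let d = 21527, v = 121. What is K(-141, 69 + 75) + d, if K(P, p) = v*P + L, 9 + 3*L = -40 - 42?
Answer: 13307/3 ≈ 4435.7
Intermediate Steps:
L = -91/3 (L = -3 + (-40 - 42)/3 = -3 + (1/3)*(-82) = -3 - 82/3 = -91/3 ≈ -30.333)
K(P, p) = -91/3 + 121*P (K(P, p) = 121*P - 91/3 = -91/3 + 121*P)
K(-141, 69 + 75) + d = (-91/3 + 121*(-141)) + 21527 = (-91/3 - 17061) + 21527 = -51274/3 + 21527 = 13307/3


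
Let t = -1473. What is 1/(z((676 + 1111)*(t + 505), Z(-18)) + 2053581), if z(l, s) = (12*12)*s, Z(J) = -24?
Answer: 1/2050125 ≈ 4.8777e-7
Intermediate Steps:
z(l, s) = 144*s
1/(z((676 + 1111)*(t + 505), Z(-18)) + 2053581) = 1/(144*(-24) + 2053581) = 1/(-3456 + 2053581) = 1/2050125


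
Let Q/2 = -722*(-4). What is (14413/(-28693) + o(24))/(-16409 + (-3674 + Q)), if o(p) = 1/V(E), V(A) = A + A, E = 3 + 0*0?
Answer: 8255/351866358 ≈ 2.3461e-5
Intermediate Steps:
E = 3 (E = 3 + 0 = 3)
V(A) = 2*A
Q = 5776 (Q = 2*(-722*(-4)) = 2*2888 = 5776)
o(p) = ⅙ (o(p) = 1/(2*3) = 1/6 = ⅙)
(14413/(-28693) + o(24))/(-16409 + (-3674 + Q)) = (14413/(-28693) + ⅙)/(-16409 + (-3674 + 5776)) = (14413*(-1/28693) + ⅙)/(-16409 + 2102) = (-2059/4099 + ⅙)/(-14307) = -8255/24594*(-1/14307) = 8255/351866358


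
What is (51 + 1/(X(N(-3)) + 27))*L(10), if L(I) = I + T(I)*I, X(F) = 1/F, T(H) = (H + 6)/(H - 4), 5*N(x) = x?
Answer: 71115/38 ≈ 1871.4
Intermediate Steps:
N(x) = x/5
T(H) = (6 + H)/(-4 + H)
L(I) = I + I*(6 + I)/(-4 + I) (L(I) = I + ((6 + I)/(-4 + I))*I = I + I*(6 + I)/(-4 + I))
(51 + 1/(X(N(-3)) + 27))*L(10) = (51 + 1/(1/((⅕)*(-3)) + 27))*(2*10*(1 + 10)/(-4 + 10)) = (51 + 1/(1/(-⅗) + 27))*(2*10*11/6) = (51 + 1/(-5/3 + 27))*(2*10*(⅙)*11) = (51 + 1/(76/3))*(110/3) = (51 + 3/76)*(110/3) = (3879/76)*(110/3) = 71115/38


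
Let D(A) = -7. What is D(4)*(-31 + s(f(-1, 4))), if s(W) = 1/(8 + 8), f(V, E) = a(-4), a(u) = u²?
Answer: 3465/16 ≈ 216.56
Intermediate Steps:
f(V, E) = 16 (f(V, E) = (-4)² = 16)
s(W) = 1/16
D(4)*(-31 + s(f(-1, 4))) = -7*(-31 + 1/16) = -7*(-495/16) = 3465/16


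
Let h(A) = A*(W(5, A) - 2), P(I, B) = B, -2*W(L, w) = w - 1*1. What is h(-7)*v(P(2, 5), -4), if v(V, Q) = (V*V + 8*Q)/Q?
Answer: -49/2 ≈ -24.500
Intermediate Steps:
W(L, w) = ½ - w/2 (W(L, w) = -(w - 1*1)/2 = -(w - 1)/2 = -(-1 + w)/2 = ½ - w/2)
v(V, Q) = (V² + 8*Q)/Q
h(A) = A*(-3/2 - A/2) (h(A) = A*((½ - A/2) - 2) = A*(-3/2 - A/2))
h(-7)*v(P(2, 5), -4) = (-½*(-7)*(3 - 7))*(8 + 5²/(-4)) = (-½*(-7)*(-4))*(8 - ¼*25) = -14*(8 - 25/4) = -14*7/4 = -49/2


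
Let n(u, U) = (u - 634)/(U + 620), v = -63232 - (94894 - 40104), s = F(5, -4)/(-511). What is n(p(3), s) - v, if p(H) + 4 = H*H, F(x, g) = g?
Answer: 37391880709/316824 ≈ 1.1802e+5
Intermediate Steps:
p(H) = -4 + H² (p(H) = -4 + H*H = -4 + H²)
s = 4/511 (s = -4/(-511) = -4*(-1/511) = 4/511 ≈ 0.0078278)
v = -118022 (v = -63232 - 1*54790 = -63232 - 54790 = -118022)
n(u, U) = (-634 + u)/(620 + U)
n(p(3), s) - v = (-634 + (-4 + 3²))/(620 + 4/511) - 1*(-118022) = (-634 + (-4 + 9))/(316824/511) + 118022 = 511*(-634 + 5)/316824 + 118022 = (511/316824)*(-629) + 118022 = -321419/316824 + 118022 = 37391880709/316824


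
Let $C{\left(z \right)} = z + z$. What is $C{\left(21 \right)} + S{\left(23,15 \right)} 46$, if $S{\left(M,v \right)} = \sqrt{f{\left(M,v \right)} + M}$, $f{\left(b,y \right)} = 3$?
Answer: $42 + 46 \sqrt{26} \approx 276.55$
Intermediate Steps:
$C{\left(z \right)} = 2 z$
$S{\left(M,v \right)} = \sqrt{3 + M}$
$C{\left(21 \right)} + S{\left(23,15 \right)} 46 = 2 \cdot 21 + \sqrt{3 + 23} \cdot 46 = 42 + \sqrt{26} \cdot 46 = 42 + 46 \sqrt{26}$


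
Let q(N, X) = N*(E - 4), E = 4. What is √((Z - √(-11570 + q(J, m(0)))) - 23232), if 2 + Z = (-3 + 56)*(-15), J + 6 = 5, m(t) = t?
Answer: √(-24029 - I*√11570) ≈ 0.347 - 155.01*I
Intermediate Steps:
J = -1 (J = -6 + 5 = -1)
Z = -797 (Z = -2 + (-3 + 56)*(-15) = -2 + 53*(-15) = -2 - 795 = -797)
q(N, X) = 0 (q(N, X) = N*(4 - 4) = N*0 = 0)
√((Z - √(-11570 + q(J, m(0)))) - 23232) = √((-797 - √(-11570 + 0)) - 23232) = √((-797 - √(-11570)) - 23232) = √((-797 - I*√11570) - 23232) = √(-24029 - I*√11570)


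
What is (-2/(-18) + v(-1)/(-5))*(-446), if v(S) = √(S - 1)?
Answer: -446/9 + 446*I*√2/5 ≈ -49.556 + 126.15*I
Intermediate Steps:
v(S) = √(-1 + S)
(-2/(-18) + v(-1)/(-5))*(-446) = (-2/(-18) + √(-1 - 1)/(-5))*(-446) = (-2*(-1/18) + √(-2)*(-⅕))*(-446) = (⅑ + (I*√2)*(-⅕))*(-446) = (⅑ - I*√2/5)*(-446) = -446/9 + 446*I*√2/5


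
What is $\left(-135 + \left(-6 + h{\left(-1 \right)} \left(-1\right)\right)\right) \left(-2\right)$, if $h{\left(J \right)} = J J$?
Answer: $284$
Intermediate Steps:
$h{\left(J \right)} = J^{2}$
$\left(-135 + \left(-6 + h{\left(-1 \right)} \left(-1\right)\right)\right) \left(-2\right) = \left(-135 - \left(6 - \left(-1\right)^{2} \left(-1\right)\right)\right) \left(-2\right) = \left(-135 + \left(-6 + 1 \left(-1\right)\right)\right) \left(-2\right) = \left(-135 - 7\right) \left(-2\right) = \left(-142\right) \left(-2\right) = 284$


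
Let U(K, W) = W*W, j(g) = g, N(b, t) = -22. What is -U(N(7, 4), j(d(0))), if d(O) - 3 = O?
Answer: -9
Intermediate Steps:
d(O) = 3 + O
U(K, W) = W²
-U(N(7, 4), j(d(0))) = -(3 + 0)² = -1*3² = -1*9 = -9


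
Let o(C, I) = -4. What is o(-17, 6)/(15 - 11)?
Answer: -1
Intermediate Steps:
o(-17, 6)/(15 - 11) = -4/(15 - 11) = -4/4 = (¼)*(-4) = -1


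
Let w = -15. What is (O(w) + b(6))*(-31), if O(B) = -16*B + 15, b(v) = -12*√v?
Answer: -7905 + 372*√6 ≈ -6993.8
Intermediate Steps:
O(B) = 15 - 16*B
(O(w) + b(6))*(-31) = ((15 - 16*(-15)) - 12*√6)*(-31) = ((15 + 240) - 12*√6)*(-31) = (255 - 12*√6)*(-31) = -7905 + 372*√6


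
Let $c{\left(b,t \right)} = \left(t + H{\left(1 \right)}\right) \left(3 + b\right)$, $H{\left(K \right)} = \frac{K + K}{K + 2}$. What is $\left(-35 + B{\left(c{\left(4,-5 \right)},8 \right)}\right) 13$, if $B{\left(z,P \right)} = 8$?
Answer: $-351$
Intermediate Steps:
$H{\left(K \right)} = \frac{2 K}{2 + K}$
$c{\left(b,t \right)} = \left(3 + b\right) \left(\frac{2}{3} + t\right)$ ($c{\left(b,t \right)} = \left(t + 2 \cdot 1 \frac{1}{2 + 1}\right) \left(3 + b\right) = \left(t + 2 \cdot 1 \cdot \frac{1}{3}\right) \left(3 + b\right) = \left(t + \frac{2}{3}\right) \left(3 + b\right) = \left(\frac{2}{3} + t\right) \left(3 + b\right) = \left(3 + b\right) \left(\frac{2}{3} + t\right)$)
$\left(-35 + B{\left(c{\left(4,-5 \right)},8 \right)}\right) 13 = \left(-35 + 8\right) 13 = \left(-27\right) 13 = -351$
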